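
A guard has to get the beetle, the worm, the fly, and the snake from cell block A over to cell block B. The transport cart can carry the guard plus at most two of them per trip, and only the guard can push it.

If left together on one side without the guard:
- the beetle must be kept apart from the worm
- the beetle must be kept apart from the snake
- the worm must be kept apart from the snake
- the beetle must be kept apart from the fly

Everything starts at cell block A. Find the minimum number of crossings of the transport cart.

Counting alone: the guard can take at most 2 across per trip to cell block B, so moving all 4 needs at least 2 loaded trips out, with a return between consecutive ones — at least 3 crossings.
The safety rule pushes this higher. Following every safe sequence of crossings, the most of the 4 that can be at cell block B as the transport cart arrives there on crossing 3 is 3 — never all 4.
So no plan with fewer than 5 crossings exists, and this one achieves 5:
1. Guard goes to cell block B with the beetle and the worm.
2. Guard goes back to cell block A with the beetle.
3. Guard goes to cell block B with the beetle and the fly.
4. Guard goes back to cell block A with the beetle.
5. Guard goes to cell block B with the beetle and the snake.

5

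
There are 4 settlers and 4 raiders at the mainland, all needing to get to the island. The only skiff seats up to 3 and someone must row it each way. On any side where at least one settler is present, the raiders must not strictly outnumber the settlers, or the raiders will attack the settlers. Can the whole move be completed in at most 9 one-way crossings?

Yes

Yes — this plan uses 9 crossings (≤ 9):
1. 2 raiders → the island.  (the mainland: 4S 2R; the island: 0S 2R)
2. 1 raider ← the mainland.  (the mainland: 4S 3R; the island: 0S 1R)
3. 3 raiders → the island.  (the mainland: 4S 0R; the island: 0S 4R)
4. 1 raider ← the mainland.  (the mainland: 4S 1R; the island: 0S 3R)
5. 3 settlers → the island.  (the mainland: 1S 1R; the island: 3S 3R)
6. 1 settler and 1 raider ← the mainland.  (the mainland: 2S 2R; the island: 2S 2R)
7. 2 settlers → the island.  (the mainland: 0S 2R; the island: 4S 2R)
8. 1 raider ← the mainland.  (the mainland: 0S 3R; the island: 4S 1R)
9. 3 raiders → the island.  (the mainland: 0S 0R; the island: 4S 4R)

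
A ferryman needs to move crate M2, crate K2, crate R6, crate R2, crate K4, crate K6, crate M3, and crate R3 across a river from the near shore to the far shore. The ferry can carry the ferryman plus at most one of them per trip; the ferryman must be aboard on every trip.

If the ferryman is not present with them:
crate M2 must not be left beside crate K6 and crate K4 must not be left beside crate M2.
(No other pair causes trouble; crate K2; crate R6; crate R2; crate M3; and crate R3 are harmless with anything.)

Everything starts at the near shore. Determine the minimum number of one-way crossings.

Counting alone: the ferryman can take at most 1 across per trip to the far shore, so moving all 8 needs at least 8 loaded trips out, with a return between consecutive ones — at least 15 crossings.
The safety rule pushes this higher. Following every safe sequence of crossings, the most of the 8 that can be at the far shore as the ferry arrives there on crossing 15 is 7 — never all 8.
So no plan with fewer than 17 crossings exists, and this one achieves 17:
1. Ferryman goes to the far shore with crate M2.  [the near shore: crate K2, crate K4, crate K6, crate M3, crate R2, crate R3, crate R6 | the far shore: crate M2]
2. Ferryman goes back to the near shore alone.  [the near shore: crate K2, crate K4, crate K6, crate M3, crate R2, crate R3, crate R6 | the far shore: crate M2]
3. Ferryman goes to the far shore with crate K2.  [the near shore: crate K4, crate K6, crate M3, crate R2, crate R3, crate R6 | the far shore: crate K2, crate M2]
4. Ferryman goes back to the near shore alone.  [the near shore: crate K4, crate K6, crate M3, crate R2, crate R3, crate R6 | the far shore: crate K2, crate M2]
5. Ferryman goes to the far shore with crate R6.  [the near shore: crate K4, crate K6, crate M3, crate R2, crate R3 | the far shore: crate K2, crate M2, crate R6]
6. Ferryman goes back to the near shore alone.  [the near shore: crate K4, crate K6, crate M3, crate R2, crate R3 | the far shore: crate K2, crate M2, crate R6]
7. Ferryman goes to the far shore with crate R2.  [the near shore: crate K4, crate K6, crate M3, crate R3 | the far shore: crate K2, crate M2, crate R2, crate R6]
8. Ferryman goes back to the near shore alone.  [the near shore: crate K4, crate K6, crate M3, crate R3 | the far shore: crate K2, crate M2, crate R2, crate R6]
9. Ferryman goes to the far shore with crate K4.  [the near shore: crate K6, crate M3, crate R3 | the far shore: crate K2, crate K4, crate M2, crate R2, crate R6]
10. Ferryman goes back to the near shore with crate M2.  [the near shore: crate K6, crate M2, crate M3, crate R3 | the far shore: crate K2, crate K4, crate R2, crate R6]
11. Ferryman goes to the far shore with crate K6.  [the near shore: crate M2, crate M3, crate R3 | the far shore: crate K2, crate K4, crate K6, crate R2, crate R6]
12. Ferryman goes back to the near shore alone.  [the near shore: crate M2, crate M3, crate R3 | the far shore: crate K2, crate K4, crate K6, crate R2, crate R6]
13. Ferryman goes to the far shore with crate M3.  [the near shore: crate M2, crate R3 | the far shore: crate K2, crate K4, crate K6, crate M3, crate R2, crate R6]
14. Ferryman goes back to the near shore alone.  [the near shore: crate M2, crate R3 | the far shore: crate K2, crate K4, crate K6, crate M3, crate R2, crate R6]
15. Ferryman goes to the far shore with crate R3.  [the near shore: crate M2 | the far shore: crate K2, crate K4, crate K6, crate M3, crate R2, crate R3, crate R6]
16. Ferryman goes back to the near shore alone.  [the near shore: crate M2 | the far shore: crate K2, crate K4, crate K6, crate M3, crate R2, crate R3, crate R6]
17. Ferryman goes to the far shore with crate M2.  [the near shore: — | the far shore: crate K2, crate K4, crate K6, crate M2, crate M3, crate R2, crate R3, crate R6]

17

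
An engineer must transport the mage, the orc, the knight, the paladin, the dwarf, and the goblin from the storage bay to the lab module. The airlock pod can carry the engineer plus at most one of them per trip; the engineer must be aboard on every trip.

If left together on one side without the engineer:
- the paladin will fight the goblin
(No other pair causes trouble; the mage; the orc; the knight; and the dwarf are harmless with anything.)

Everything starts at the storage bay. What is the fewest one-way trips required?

Counting alone: the engineer can take at most 1 across per trip to the lab module, so moving all 6 needs at least 6 loaded trips out, with a return between consecutive ones — at least 11 crossings.
The plan below uses exactly 11 crossings, so it is optimal:
1. Engineer goes to the lab module with the paladin.
2. Engineer goes back to the storage bay alone.
3. Engineer goes to the lab module with the mage.
4. Engineer goes back to the storage bay alone.
5. Engineer goes to the lab module with the orc.
6. Engineer goes back to the storage bay alone.
7. Engineer goes to the lab module with the knight.
8. Engineer goes back to the storage bay alone.
9. Engineer goes to the lab module with the dwarf.
10. Engineer goes back to the storage bay alone.
11. Engineer goes to the lab module with the goblin.

11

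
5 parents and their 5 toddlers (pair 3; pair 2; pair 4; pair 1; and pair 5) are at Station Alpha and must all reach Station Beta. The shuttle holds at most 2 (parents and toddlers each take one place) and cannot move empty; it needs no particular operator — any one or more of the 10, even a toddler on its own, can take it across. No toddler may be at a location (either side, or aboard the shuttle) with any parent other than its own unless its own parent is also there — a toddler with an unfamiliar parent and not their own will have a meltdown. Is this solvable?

No

Following every safe sequence of crossings from the start, the most of the 10 that can be at Station Beta as the shuttle arrives there on crossings 1, 3, 5, 7 is 2, 3, 4, 5 respectively; the best ever achieved is 5 of 10.
From crossing 9 on, no configuration arises that was not already reachable earlier: only 82 distinct safe configurations (who is on which side, and where the shuttle is) can ever be reached, none of them has everyone across, and every continuation just revisits them. So no valid plan exists.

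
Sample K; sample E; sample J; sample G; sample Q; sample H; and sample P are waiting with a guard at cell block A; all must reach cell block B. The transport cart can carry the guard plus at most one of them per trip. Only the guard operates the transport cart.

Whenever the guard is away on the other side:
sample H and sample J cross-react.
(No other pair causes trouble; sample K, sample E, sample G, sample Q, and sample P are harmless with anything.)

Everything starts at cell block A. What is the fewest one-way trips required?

13

Counting alone: the guard can take at most 1 across per trip to cell block B, so moving all 7 needs at least 7 loaded trips out, with a return between consecutive ones — at least 13 crossings.
The plan below uses exactly 13 crossings, so it is optimal:
1. Guard goes to cell block B with sample J.  [cell block A: sample E, sample G, sample H, sample K, sample P, sample Q | cell block B: sample J]
2. Guard goes back to cell block A alone.  [cell block A: sample E, sample G, sample H, sample K, sample P, sample Q | cell block B: sample J]
3. Guard goes to cell block B with sample K.  [cell block A: sample E, sample G, sample H, sample P, sample Q | cell block B: sample J, sample K]
4. Guard goes back to cell block A alone.  [cell block A: sample E, sample G, sample H, sample P, sample Q | cell block B: sample J, sample K]
5. Guard goes to cell block B with sample E.  [cell block A: sample G, sample H, sample P, sample Q | cell block B: sample E, sample J, sample K]
6. Guard goes back to cell block A alone.  [cell block A: sample G, sample H, sample P, sample Q | cell block B: sample E, sample J, sample K]
7. Guard goes to cell block B with sample G.  [cell block A: sample H, sample P, sample Q | cell block B: sample E, sample G, sample J, sample K]
8. Guard goes back to cell block A alone.  [cell block A: sample H, sample P, sample Q | cell block B: sample E, sample G, sample J, sample K]
9. Guard goes to cell block B with sample Q.  [cell block A: sample H, sample P | cell block B: sample E, sample G, sample J, sample K, sample Q]
10. Guard goes back to cell block A alone.  [cell block A: sample H, sample P | cell block B: sample E, sample G, sample J, sample K, sample Q]
11. Guard goes to cell block B with sample P.  [cell block A: sample H | cell block B: sample E, sample G, sample J, sample K, sample P, sample Q]
12. Guard goes back to cell block A alone.  [cell block A: sample H | cell block B: sample E, sample G, sample J, sample K, sample P, sample Q]
13. Guard goes to cell block B with sample H.  [cell block A: — | cell block B: sample E, sample G, sample H, sample J, sample K, sample P, sample Q]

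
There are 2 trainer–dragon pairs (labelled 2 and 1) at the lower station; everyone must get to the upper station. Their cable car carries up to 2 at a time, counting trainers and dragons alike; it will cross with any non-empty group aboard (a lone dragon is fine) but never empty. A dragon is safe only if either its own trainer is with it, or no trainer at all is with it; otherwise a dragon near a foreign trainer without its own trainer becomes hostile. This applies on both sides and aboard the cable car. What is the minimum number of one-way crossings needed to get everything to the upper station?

5

Counting alone: each trip to the upper station takes at most 2 across and each return brings at least 1 back, so after t trips out (and t−1 returns) at most 2t − (t−1) of the 4 are across; that first reaches 4 at t = 3, so at least 5 crossings are needed.
The plan below uses exactly 5 crossings, so it is optimal:
1. dragon 2 and trainer 2 cross → the upper station.
2. trainer 2 crosses ← the lower station.
3. trainer 1 and trainer 2 cross → the upper station.
4. trainer 1 crosses ← the lower station.
5. dragon 1 and trainer 1 cross → the upper station.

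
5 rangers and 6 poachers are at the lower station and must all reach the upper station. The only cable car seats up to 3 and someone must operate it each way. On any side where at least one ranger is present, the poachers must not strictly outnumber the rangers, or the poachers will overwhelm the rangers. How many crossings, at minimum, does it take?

impossible

The poachers already outnumber the rangers at the lower station before anyone moves, so the starting position itself is disallowed.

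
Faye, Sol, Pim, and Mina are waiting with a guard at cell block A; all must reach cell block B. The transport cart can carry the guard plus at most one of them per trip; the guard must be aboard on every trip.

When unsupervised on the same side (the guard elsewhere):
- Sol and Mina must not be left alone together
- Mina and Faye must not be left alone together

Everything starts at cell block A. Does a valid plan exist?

1. Guard goes to cell block B with Mina.
2. Guard goes back to cell block A alone.
3. Guard goes to cell block B with Faye.
4. Guard goes back to cell block A with Mina.
5. Guard goes to cell block B with Sol.
6. Guard goes back to cell block A alone.
7. Guard goes to cell block B with Pim.
8. Guard goes back to cell block A alone.
9. Guard goes to cell block B with Mina.

Yes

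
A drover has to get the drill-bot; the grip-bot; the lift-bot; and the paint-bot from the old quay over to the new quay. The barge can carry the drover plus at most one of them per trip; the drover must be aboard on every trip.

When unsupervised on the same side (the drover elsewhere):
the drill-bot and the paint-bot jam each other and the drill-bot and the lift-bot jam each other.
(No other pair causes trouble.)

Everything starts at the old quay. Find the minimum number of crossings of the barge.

9

Counting alone: the drover can take at most 1 across per trip to the new quay, so moving all 4 needs at least 4 loaded trips out, with a return between consecutive ones — at least 7 crossings.
The safety rule pushes this higher. Following every safe sequence of crossings, the most of the 4 that can be at the new quay as the barge arrives there on crossing 7 is 3 — never all 4.
So no plan with fewer than 9 crossings exists, and this one achieves 9:
1. Drover goes to the new quay with the drill-bot.  [the old quay: the grip-bot, the lift-bot, the paint-bot | the new quay: the drill-bot]
2. Drover goes back to the old quay alone.  [the old quay: the grip-bot, the lift-bot, the paint-bot | the new quay: the drill-bot]
3. Drover goes to the new quay with the grip-bot.  [the old quay: the lift-bot, the paint-bot | the new quay: the drill-bot, the grip-bot]
4. Drover goes back to the old quay alone.  [the old quay: the lift-bot, the paint-bot | the new quay: the drill-bot, the grip-bot]
5. Drover goes to the new quay with the lift-bot.  [the old quay: the paint-bot | the new quay: the drill-bot, the grip-bot, the lift-bot]
6. Drover goes back to the old quay with the drill-bot.  [the old quay: the drill-bot, the paint-bot | the new quay: the grip-bot, the lift-bot]
7. Drover goes to the new quay with the paint-bot.  [the old quay: the drill-bot | the new quay: the grip-bot, the lift-bot, the paint-bot]
8. Drover goes back to the old quay alone.  [the old quay: the drill-bot | the new quay: the grip-bot, the lift-bot, the paint-bot]
9. Drover goes to the new quay with the drill-bot.  [the old quay: — | the new quay: the drill-bot, the grip-bot, the lift-bot, the paint-bot]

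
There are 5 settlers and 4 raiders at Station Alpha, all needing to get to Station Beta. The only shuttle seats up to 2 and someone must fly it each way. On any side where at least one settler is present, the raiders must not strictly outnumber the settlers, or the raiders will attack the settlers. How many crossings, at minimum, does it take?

Counting alone: each trip to Station Beta takes at most 2 across and each return brings at least 1 back, so after t trips out (and t−1 returns) at most 2t − (t−1) of the 9 are across; that first reaches 9 at t = 8, so at least 15 crossings are needed.
The plan below uses exactly 15 crossings, so it is optimal:
1. 2 raiders → Station Beta.  (Station Alpha: 5S 2R; Station Beta: 0S 2R)
2. 1 raider ← Station Alpha.  (Station Alpha: 5S 3R; Station Beta: 0S 1R)
3. 2 raiders → Station Beta.  (Station Alpha: 5S 1R; Station Beta: 0S 3R)
4. 1 raider ← Station Alpha.  (Station Alpha: 5S 2R; Station Beta: 0S 2R)
5. 2 settlers → Station Beta.  (Station Alpha: 3S 2R; Station Beta: 2S 2R)
6. 1 raider ← Station Alpha.  (Station Alpha: 3S 3R; Station Beta: 2S 1R)
7. 1 settler and 1 raider → Station Beta.  (Station Alpha: 2S 2R; Station Beta: 3S 2R)
8. 1 settler ← Station Alpha.  (Station Alpha: 3S 2R; Station Beta: 2S 2R)
9. 1 settler and 1 raider → Station Beta.  (Station Alpha: 2S 1R; Station Beta: 3S 3R)
10. 1 raider ← Station Alpha.  (Station Alpha: 2S 2R; Station Beta: 3S 2R)
11. 1 settler and 1 raider → Station Beta.  (Station Alpha: 1S 1R; Station Beta: 4S 3R)
12. 1 settler ← Station Alpha.  (Station Alpha: 2S 1R; Station Beta: 3S 3R)
13. 1 settler and 1 raider → Station Beta.  (Station Alpha: 1S 0R; Station Beta: 4S 4R)
14. 1 raider ← Station Alpha.  (Station Alpha: 1S 1R; Station Beta: 4S 3R)
15. 1 settler and 1 raider → Station Beta.  (Station Alpha: 0S 0R; Station Beta: 5S 4R)

15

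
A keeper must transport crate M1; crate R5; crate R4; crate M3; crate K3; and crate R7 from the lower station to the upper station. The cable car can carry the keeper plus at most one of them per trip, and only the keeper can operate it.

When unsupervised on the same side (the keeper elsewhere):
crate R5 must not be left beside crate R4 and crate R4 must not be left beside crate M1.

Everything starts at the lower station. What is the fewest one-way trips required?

13

Counting alone: the keeper can take at most 1 across per trip to the upper station, so moving all 6 needs at least 6 loaded trips out, with a return between consecutive ones — at least 11 crossings.
The safety rule pushes this higher. Following every safe sequence of crossings, the most of the 6 that can be at the upper station as the cable car arrives there on crossing 11 is 5 — never all 6.
So no plan with fewer than 13 crossings exists, and this one achieves 13:
1. Keeper goes to the upper station with crate R4.  [the lower station: crate K3, crate M1, crate M3, crate R5, crate R7 | the upper station: crate R4]
2. Keeper goes back to the lower station alone.  [the lower station: crate K3, crate M1, crate M3, crate R5, crate R7 | the upper station: crate R4]
3. Keeper goes to the upper station with crate M1.  [the lower station: crate K3, crate M3, crate R5, crate R7 | the upper station: crate M1, crate R4]
4. Keeper goes back to the lower station with crate R4.  [the lower station: crate K3, crate M3, crate R4, crate R5, crate R7 | the upper station: crate M1]
5. Keeper goes to the upper station with crate R5.  [the lower station: crate K3, crate M3, crate R4, crate R7 | the upper station: crate M1, crate R5]
6. Keeper goes back to the lower station alone.  [the lower station: crate K3, crate M3, crate R4, crate R7 | the upper station: crate M1, crate R5]
7. Keeper goes to the upper station with crate M3.  [the lower station: crate K3, crate R4, crate R7 | the upper station: crate M1, crate M3, crate R5]
8. Keeper goes back to the lower station alone.  [the lower station: crate K3, crate R4, crate R7 | the upper station: crate M1, crate M3, crate R5]
9. Keeper goes to the upper station with crate K3.  [the lower station: crate R4, crate R7 | the upper station: crate K3, crate M1, crate M3, crate R5]
10. Keeper goes back to the lower station alone.  [the lower station: crate R4, crate R7 | the upper station: crate K3, crate M1, crate M3, crate R5]
11. Keeper goes to the upper station with crate R7.  [the lower station: crate R4 | the upper station: crate K3, crate M1, crate M3, crate R5, crate R7]
12. Keeper goes back to the lower station alone.  [the lower station: crate R4 | the upper station: crate K3, crate M1, crate M3, crate R5, crate R7]
13. Keeper goes to the upper station with crate R4.  [the lower station: — | the upper station: crate K3, crate M1, crate M3, crate R4, crate R5, crate R7]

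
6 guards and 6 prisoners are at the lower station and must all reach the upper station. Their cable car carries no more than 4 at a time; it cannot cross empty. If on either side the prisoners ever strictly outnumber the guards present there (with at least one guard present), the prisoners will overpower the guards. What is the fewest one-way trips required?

Counting alone: each trip to the upper station takes at most 4 across and each return brings at least 1 back, so after t trips out (and t−1 returns) at most 4t − (t−1) of the 12 are across; that first reaches 12 at t = 4, so at least 7 crossings are needed.
The safety rule pushes this higher. Following every safe sequence of crossings, the most of the 12 that can be at the upper station as the cable car arrives there on crossing 7 is 11 — never all 12.
So no plan with fewer than 9 crossings exists, and this one achieves 9:
1. 2 prisoners → the upper station.  (the lower station: 6G 4P; the upper station: 0G 2P)
2. 1 prisoner ← the lower station.  (the lower station: 6G 5P; the upper station: 0G 1P)
3. 4 prisoners → the upper station.  (the lower station: 6G 1P; the upper station: 0G 5P)
4. 1 prisoner ← the lower station.  (the lower station: 6G 2P; the upper station: 0G 4P)
5. 4 guards → the upper station.  (the lower station: 2G 2P; the upper station: 4G 4P)
6. 1 guard and 1 prisoner ← the lower station.  (the lower station: 3G 3P; the upper station: 3G 3P)
7. 2 guards and 2 prisoners → the upper station.  (the lower station: 1G 1P; the upper station: 5G 5P)
8. 1 guard and 1 prisoner ← the lower station.  (the lower station: 2G 2P; the upper station: 4G 4P)
9. 2 guards and 2 prisoners → the upper station.  (the lower station: 0G 0P; the upper station: 6G 6P)

9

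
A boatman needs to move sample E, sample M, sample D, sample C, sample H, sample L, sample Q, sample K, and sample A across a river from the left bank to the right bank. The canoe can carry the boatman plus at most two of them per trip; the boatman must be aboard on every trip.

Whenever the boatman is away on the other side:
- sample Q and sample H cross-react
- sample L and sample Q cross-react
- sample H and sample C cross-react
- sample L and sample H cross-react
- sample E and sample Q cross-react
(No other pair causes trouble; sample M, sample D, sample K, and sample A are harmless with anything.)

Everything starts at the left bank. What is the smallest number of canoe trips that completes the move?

Counting alone: the boatman can take at most 2 across per trip to the right bank, so moving all 9 needs at least 5 loaded trips out, with a return between consecutive ones — at least 9 crossings.
The safety rule pushes this higher. Following every safe sequence of crossings, the most of the 9 that can be at the right bank as the canoe arrives there on crossings 9, 11, 13 is 6, 7, 8 respectively — never all 9.
So no plan with fewer than 15 crossings exists, and this one achieves 15:
1. Boatman goes to the right bank with sample H and sample Q.  [the left bank: sample A, sample C, sample D, sample E, sample K, sample L, sample M | the right bank: sample H, sample Q]
2. Boatman goes back to the left bank with sample H.  [the left bank: sample A, sample C, sample D, sample E, sample H, sample K, sample L, sample M | the right bank: sample Q]
3. Boatman goes to the right bank with sample E and sample H.  [the left bank: sample A, sample C, sample D, sample K, sample L, sample M | the right bank: sample E, sample H, sample Q]
4. Boatman goes back to the left bank with sample Q.  [the left bank: sample A, sample C, sample D, sample K, sample L, sample M, sample Q | the right bank: sample E, sample H]
5. Boatman goes to the right bank with sample L and sample M.  [the left bank: sample A, sample C, sample D, sample K, sample Q | the right bank: sample E, sample H, sample L, sample M]
6. Boatman goes back to the left bank with sample H.  [the left bank: sample A, sample C, sample D, sample H, sample K, sample Q | the right bank: sample E, sample L, sample M]
7. Boatman goes to the right bank with sample D and sample H.  [the left bank: sample A, sample C, sample K, sample Q | the right bank: sample D, sample E, sample H, sample L, sample M]
8. Boatman goes back to the left bank with sample H.  [the left bank: sample A, sample C, sample H, sample K, sample Q | the right bank: sample D, sample E, sample L, sample M]
9. Boatman goes to the right bank with sample C and sample H.  [the left bank: sample A, sample K, sample Q | the right bank: sample C, sample D, sample E, sample H, sample L, sample M]
10. Boatman goes back to the left bank with sample H.  [the left bank: sample A, sample H, sample K, sample Q | the right bank: sample C, sample D, sample E, sample L, sample M]
11. Boatman goes to the right bank with sample H and sample K.  [the left bank: sample A, sample Q | the right bank: sample C, sample D, sample E, sample H, sample K, sample L, sample M]
12. Boatman goes back to the left bank with sample H.  [the left bank: sample A, sample H, sample Q | the right bank: sample C, sample D, sample E, sample K, sample L, sample M]
13. Boatman goes to the right bank with sample A and sample H.  [the left bank: sample Q | the right bank: sample A, sample C, sample D, sample E, sample H, sample K, sample L, sample M]
14. Boatman goes back to the left bank with sample H.  [the left bank: sample H, sample Q | the right bank: sample A, sample C, sample D, sample E, sample K, sample L, sample M]
15. Boatman goes to the right bank with sample H and sample Q.  [the left bank: — | the right bank: sample A, sample C, sample D, sample E, sample H, sample K, sample L, sample M, sample Q]

15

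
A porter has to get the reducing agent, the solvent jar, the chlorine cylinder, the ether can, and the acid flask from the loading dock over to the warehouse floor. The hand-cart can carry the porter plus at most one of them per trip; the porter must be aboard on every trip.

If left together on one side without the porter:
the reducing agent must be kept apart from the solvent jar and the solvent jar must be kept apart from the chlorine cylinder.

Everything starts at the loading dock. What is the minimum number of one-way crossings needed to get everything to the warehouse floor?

11

Counting alone: the porter can take at most 1 across per trip to the warehouse floor, so moving all 5 needs at least 5 loaded trips out, with a return between consecutive ones — at least 9 crossings.
The safety rule pushes this higher. Following every safe sequence of crossings, the most of the 5 that can be at the warehouse floor as the hand-cart arrives there on crossing 9 is 4 — never all 5.
So no plan with fewer than 11 crossings exists, and this one achieves 11:
1. Porter goes to the warehouse floor with the solvent jar.
2. Porter goes back to the loading dock alone.
3. Porter goes to the warehouse floor with the reducing agent.
4. Porter goes back to the loading dock with the solvent jar.
5. Porter goes to the warehouse floor with the chlorine cylinder.
6. Porter goes back to the loading dock alone.
7. Porter goes to the warehouse floor with the ether can.
8. Porter goes back to the loading dock alone.
9. Porter goes to the warehouse floor with the acid flask.
10. Porter goes back to the loading dock alone.
11. Porter goes to the warehouse floor with the solvent jar.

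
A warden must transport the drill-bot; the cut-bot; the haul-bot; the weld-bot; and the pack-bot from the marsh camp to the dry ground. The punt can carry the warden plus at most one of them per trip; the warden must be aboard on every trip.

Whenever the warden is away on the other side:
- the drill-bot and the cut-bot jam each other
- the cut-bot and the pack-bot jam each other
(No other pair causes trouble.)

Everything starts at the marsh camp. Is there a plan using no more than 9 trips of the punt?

Counting alone: the warden can take at most 1 across per trip to the dry ground, so moving all 5 needs at least 5 loaded trips out, with a return between consecutive ones — at least 9 crossings.
The safety rule pushes this higher. Following every safe sequence of crossings, the most of the 5 that can be at the dry ground as the punt arrives there on crossing 9 is 4 — never all 5.
So the move cannot be finished within 9 crossings. (The shortest complete plan takes 11:)
1. Warden goes to the dry ground with the cut-bot.
2. Warden goes back to the marsh camp alone.
3. Warden goes to the dry ground with the drill-bot.
4. Warden goes back to the marsh camp with the cut-bot.
5. Warden goes to the dry ground with the pack-bot.
6. Warden goes back to the marsh camp alone.
7. Warden goes to the dry ground with the haul-bot.
8. Warden goes back to the marsh camp alone.
9. Warden goes to the dry ground with the weld-bot.
10. Warden goes back to the marsh camp alone.
11. Warden goes to the dry ground with the cut-bot.

No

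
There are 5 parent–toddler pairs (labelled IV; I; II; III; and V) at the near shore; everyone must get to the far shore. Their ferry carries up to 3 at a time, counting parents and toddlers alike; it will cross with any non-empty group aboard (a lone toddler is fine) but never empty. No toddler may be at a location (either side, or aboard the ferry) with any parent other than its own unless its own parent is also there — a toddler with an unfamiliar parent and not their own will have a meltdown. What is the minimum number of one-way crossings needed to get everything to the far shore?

11

Counting alone: each trip to the far shore takes at most 3 across and each return brings at least 1 back, so after t trips out (and t−1 returns) at most 3t − (t−1) of the 10 are across; that first reaches 10 at t = 5, so at least 9 crossings are needed.
The safety rule pushes this higher. Following every safe sequence of crossings, the most of the 10 that can be at the far shore as the ferry arrives there on crossing 9 is 9 — never all 10.
So no plan with fewer than 11 crossings exists, and this one achieves 11:
1. parent IV and toddler IV cross → the far shore.
2. parent IV crosses ← the near shore.
3. toddler I, toddler II, and toddler III cross → the far shore.
4. toddler IV crosses ← the near shore.
5. parent I, parent II, and parent III cross → the far shore.
6. parent I and toddler I cross ← the near shore.
7. parent I, parent IV, and parent V cross → the far shore.
8. toddler II crosses ← the near shore.
9. toddler I and toddler IV cross → the far shore.
10. toddler IV crosses ← the near shore.
11. toddler II, toddler IV, and toddler V cross → the far shore.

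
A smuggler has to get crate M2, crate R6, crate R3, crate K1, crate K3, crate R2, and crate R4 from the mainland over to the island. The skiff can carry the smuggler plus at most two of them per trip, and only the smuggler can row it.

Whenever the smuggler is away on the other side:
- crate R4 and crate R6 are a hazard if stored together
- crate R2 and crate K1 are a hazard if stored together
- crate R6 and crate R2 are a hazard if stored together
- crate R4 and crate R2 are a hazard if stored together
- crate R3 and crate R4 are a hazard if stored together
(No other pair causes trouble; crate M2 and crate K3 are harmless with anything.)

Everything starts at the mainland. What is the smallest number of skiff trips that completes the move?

11

Counting alone: the smuggler can take at most 2 across per trip to the island, so moving all 7 needs at least 4 loaded trips out, with a return between consecutive ones — at least 7 crossings.
The safety rule pushes this higher. Following every safe sequence of crossings, the most of the 7 that can be at the island as the skiff arrives there on crossings 7, 9 is 5, 6 respectively — never all 7.
So no plan with fewer than 11 crossings exists, and this one achieves 11:
1. Smuggler goes to the island with crate R2 and crate R4.  [the mainland: crate K1, crate K3, crate M2, crate R3, crate R6 | the island: crate R2, crate R4]
2. Smuggler goes back to the mainland with crate R2.  [the mainland: crate K1, crate K3, crate M2, crate R2, crate R3, crate R6 | the island: crate R4]
3. Smuggler goes to the island with crate M2 and crate R2.  [the mainland: crate K1, crate K3, crate R3, crate R6 | the island: crate M2, crate R2, crate R4]
4. Smuggler goes back to the mainland with crate R2.  [the mainland: crate K1, crate K3, crate R2, crate R3, crate R6 | the island: crate M2, crate R4]
5. Smuggler goes to the island with crate K1 and crate R6.  [the mainland: crate K3, crate R2, crate R3 | the island: crate K1, crate M2, crate R4, crate R6]
6. Smuggler goes back to the mainland with crate R6.  [the mainland: crate K3, crate R2, crate R3, crate R6 | the island: crate K1, crate M2, crate R4]
7. Smuggler goes to the island with crate R3 and crate R6.  [the mainland: crate K3, crate R2 | the island: crate K1, crate M2, crate R3, crate R4, crate R6]
8. Smuggler goes back to the mainland with crate R4.  [the mainland: crate K3, crate R2, crate R4 | the island: crate K1, crate M2, crate R3, crate R6]
9. Smuggler goes to the island with crate K3 and crate R2.  [the mainland: crate R4 | the island: crate K1, crate K3, crate M2, crate R2, crate R3, crate R6]
10. Smuggler goes back to the mainland with crate R2.  [the mainland: crate R2, crate R4 | the island: crate K1, crate K3, crate M2, crate R3, crate R6]
11. Smuggler goes to the island with crate R2 and crate R4.  [the mainland: — | the island: crate K1, crate K3, crate M2, crate R2, crate R3, crate R4, crate R6]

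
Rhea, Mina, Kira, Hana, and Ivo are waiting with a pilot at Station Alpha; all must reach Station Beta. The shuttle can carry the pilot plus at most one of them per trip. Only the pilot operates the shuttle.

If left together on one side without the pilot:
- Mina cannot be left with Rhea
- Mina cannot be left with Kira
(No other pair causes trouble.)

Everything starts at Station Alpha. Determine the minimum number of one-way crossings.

11

Counting alone: the pilot can take at most 1 across per trip to Station Beta, so moving all 5 needs at least 5 loaded trips out, with a return between consecutive ones — at least 9 crossings.
The safety rule pushes this higher. Following every safe sequence of crossings, the most of the 5 that can be at Station Beta as the shuttle arrives there on crossing 9 is 4 — never all 5.
So no plan with fewer than 11 crossings exists, and this one achieves 11:
1. Pilot goes to Station Beta with Mina.
2. Pilot goes back to Station Alpha alone.
3. Pilot goes to Station Beta with Rhea.
4. Pilot goes back to Station Alpha with Mina.
5. Pilot goes to Station Beta with Kira.
6. Pilot goes back to Station Alpha alone.
7. Pilot goes to Station Beta with Hana.
8. Pilot goes back to Station Alpha alone.
9. Pilot goes to Station Beta with Ivo.
10. Pilot goes back to Station Alpha alone.
11. Pilot goes to Station Beta with Mina.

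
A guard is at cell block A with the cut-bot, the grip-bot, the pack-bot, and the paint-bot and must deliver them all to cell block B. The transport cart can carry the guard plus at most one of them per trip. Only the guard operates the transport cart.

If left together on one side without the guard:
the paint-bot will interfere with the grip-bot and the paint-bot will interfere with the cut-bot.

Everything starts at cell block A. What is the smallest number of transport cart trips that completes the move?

Counting alone: the guard can take at most 1 across per trip to cell block B, so moving all 4 needs at least 4 loaded trips out, with a return between consecutive ones — at least 7 crossings.
The safety rule pushes this higher. Following every safe sequence of crossings, the most of the 4 that can be at cell block B as the transport cart arrives there on crossing 7 is 3 — never all 4.
So no plan with fewer than 9 crossings exists, and this one achieves 9:
1. Guard goes to cell block B with the paint-bot.  [cell block A: the cut-bot, the grip-bot, the pack-bot | cell block B: the paint-bot]
2. Guard goes back to cell block A alone.  [cell block A: the cut-bot, the grip-bot, the pack-bot | cell block B: the paint-bot]
3. Guard goes to cell block B with the cut-bot.  [cell block A: the grip-bot, the pack-bot | cell block B: the cut-bot, the paint-bot]
4. Guard goes back to cell block A with the paint-bot.  [cell block A: the grip-bot, the pack-bot, the paint-bot | cell block B: the cut-bot]
5. Guard goes to cell block B with the grip-bot.  [cell block A: the pack-bot, the paint-bot | cell block B: the cut-bot, the grip-bot]
6. Guard goes back to cell block A alone.  [cell block A: the pack-bot, the paint-bot | cell block B: the cut-bot, the grip-bot]
7. Guard goes to cell block B with the pack-bot.  [cell block A: the paint-bot | cell block B: the cut-bot, the grip-bot, the pack-bot]
8. Guard goes back to cell block A alone.  [cell block A: the paint-bot | cell block B: the cut-bot, the grip-bot, the pack-bot]
9. Guard goes to cell block B with the paint-bot.  [cell block A: — | cell block B: the cut-bot, the grip-bot, the pack-bot, the paint-bot]

9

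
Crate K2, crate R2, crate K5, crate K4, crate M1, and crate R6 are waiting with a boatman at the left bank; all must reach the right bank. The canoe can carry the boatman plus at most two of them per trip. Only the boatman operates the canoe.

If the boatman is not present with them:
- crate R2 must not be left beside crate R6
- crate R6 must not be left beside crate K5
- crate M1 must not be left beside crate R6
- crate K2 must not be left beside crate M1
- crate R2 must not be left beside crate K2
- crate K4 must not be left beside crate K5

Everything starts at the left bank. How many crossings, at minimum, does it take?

Whatever the first load, the items left behind include a forbidden pair without the boatman. No opening move is safe, so no plan exists.

impossible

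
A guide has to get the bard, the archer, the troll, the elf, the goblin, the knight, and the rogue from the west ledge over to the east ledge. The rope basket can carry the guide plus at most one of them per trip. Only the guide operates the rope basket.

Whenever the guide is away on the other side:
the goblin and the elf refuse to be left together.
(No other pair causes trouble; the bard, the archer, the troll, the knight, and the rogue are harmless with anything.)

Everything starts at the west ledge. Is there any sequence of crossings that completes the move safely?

1. Guide goes to the east ledge with the elf.
2. Guide goes back to the west ledge alone.
3. Guide goes to the east ledge with the bard.
4. Guide goes back to the west ledge alone.
5. Guide goes to the east ledge with the archer.
6. Guide goes back to the west ledge alone.
7. Guide goes to the east ledge with the troll.
8. Guide goes back to the west ledge alone.
9. Guide goes to the east ledge with the knight.
10. Guide goes back to the west ledge alone.
11. Guide goes to the east ledge with the rogue.
12. Guide goes back to the west ledge alone.
13. Guide goes to the east ledge with the goblin.

Yes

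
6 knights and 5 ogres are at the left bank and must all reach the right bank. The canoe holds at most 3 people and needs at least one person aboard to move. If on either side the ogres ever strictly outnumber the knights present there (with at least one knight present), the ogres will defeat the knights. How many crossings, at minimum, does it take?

Counting alone: each trip to the right bank takes at most 3 across and each return brings at least 1 back, so after t trips out (and t−1 returns) at most 3t − (t−1) of the 11 are across; that first reaches 11 at t = 5, so at least 9 crossings are needed.
The plan below uses exactly 9 crossings, so it is optimal:
1. 3 ogres → the right bank.  (the left bank: 6K 2O; the right bank: 0K 3O)
2. 1 ogre ← the left bank.  (the left bank: 6K 3O; the right bank: 0K 2O)
3. 3 knights → the right bank.  (the left bank: 3K 3O; the right bank: 3K 2O)
4. 1 knight ← the left bank.  (the left bank: 4K 3O; the right bank: 2K 2O)
5. 2 knights and 1 ogre → the right bank.  (the left bank: 2K 2O; the right bank: 4K 3O)
6. 1 knight ← the left bank.  (the left bank: 3K 2O; the right bank: 3K 3O)
7. 2 knights and 1 ogre → the right bank.  (the left bank: 1K 1O; the right bank: 5K 4O)
8. 1 knight ← the left bank.  (the left bank: 2K 1O; the right bank: 4K 4O)
9. 2 knights and 1 ogre → the right bank.  (the left bank: 0K 0O; the right bank: 6K 5O)

9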